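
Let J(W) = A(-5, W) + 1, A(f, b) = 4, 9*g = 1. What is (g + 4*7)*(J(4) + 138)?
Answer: 36179/9 ≈ 4019.9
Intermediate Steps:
g = ⅑ (g = (⅑)*1 = ⅑ ≈ 0.11111)
J(W) = 5 (J(W) = 4 + 1 = 5)
(g + 4*7)*(J(4) + 138) = (⅑ + 4*7)*(5 + 138) = (⅑ + 28)*143 = (253/9)*143 = 36179/9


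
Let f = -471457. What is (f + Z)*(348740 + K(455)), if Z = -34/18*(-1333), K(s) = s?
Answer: -1473760736140/9 ≈ -1.6375e+11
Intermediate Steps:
Z = 22661/9 (Z = -34*1/18*(-1333) = -17/9*(-1333) = 22661/9 ≈ 2517.9)
(f + Z)*(348740 + K(455)) = (-471457 + 22661/9)*(348740 + 455) = -4220452/9*349195 = -1473760736140/9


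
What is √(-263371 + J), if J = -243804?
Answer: 5*I*√20287 ≈ 712.16*I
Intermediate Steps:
√(-263371 + J) = √(-263371 - 243804) = √(-507175) = 5*I*√20287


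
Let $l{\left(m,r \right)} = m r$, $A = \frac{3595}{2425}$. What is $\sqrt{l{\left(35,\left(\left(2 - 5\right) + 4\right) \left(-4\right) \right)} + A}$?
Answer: $\frac{i \sqrt{32582785}}{485} \approx 11.769 i$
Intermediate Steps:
$A = \frac{719}{485}$ ($A = 3595 \cdot \frac{1}{2425} = \frac{719}{485} \approx 1.4825$)
$\sqrt{l{\left(35,\left(\left(2 - 5\right) + 4\right) \left(-4\right) \right)} + A} = \sqrt{35 \left(\left(2 - 5\right) + 4\right) \left(-4\right) + \frac{719}{485}} = \sqrt{35 \left(-3 + 4\right) \left(-4\right) + \frac{719}{485}} = \sqrt{35 \cdot 1 \left(-4\right) + \frac{719}{485}} = \sqrt{35 \left(-4\right) + \frac{719}{485}} = \sqrt{-140 + \frac{719}{485}} = \sqrt{- \frac{67181}{485}} = \frac{i \sqrt{32582785}}{485}$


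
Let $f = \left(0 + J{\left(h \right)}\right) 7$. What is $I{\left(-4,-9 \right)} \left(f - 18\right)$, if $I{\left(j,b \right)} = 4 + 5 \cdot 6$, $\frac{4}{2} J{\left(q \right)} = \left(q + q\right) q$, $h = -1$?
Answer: $-374$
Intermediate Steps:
$J{\left(q \right)} = q^{2}$ ($J{\left(q \right)} = \frac{\left(q + q\right) q}{2} = \frac{2 q q}{2} = \frac{2 q^{2}}{2} = q^{2}$)
$I{\left(j,b \right)} = 34$ ($I{\left(j,b \right)} = 4 + 30 = 34$)
$f = 7$ ($f = \left(0 + \left(-1\right)^{2}\right) 7 = \left(0 + 1\right) 7 = 1 \cdot 7 = 7$)
$I{\left(-4,-9 \right)} \left(f - 18\right) = 34 \left(7 - 18\right) = 34 \left(-11\right) = -374$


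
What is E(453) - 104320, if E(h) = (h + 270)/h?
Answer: -15752079/151 ≈ -1.0432e+5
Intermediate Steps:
E(h) = (270 + h)/h
E(453) - 104320 = (270 + 453)/453 - 104320 = (1/453)*723 - 104320 = 241/151 - 104320 = -15752079/151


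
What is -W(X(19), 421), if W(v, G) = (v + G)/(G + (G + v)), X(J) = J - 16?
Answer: -424/845 ≈ -0.50177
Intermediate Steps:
X(J) = -16 + J
W(v, G) = (G + v)/(v + 2*G)
-W(X(19), 421) = -(421 + (-16 + 19))/((-16 + 19) + 2*421) = -(421 + 3)/(3 + 842) = -424/845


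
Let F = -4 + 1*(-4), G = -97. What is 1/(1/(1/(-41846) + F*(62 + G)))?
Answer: 11716879/41846 ≈ 280.00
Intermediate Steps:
F = -8 (F = -4 - 4 = -8)
1/(1/(1/(-41846) + F*(62 + G))) = 1/(1/(1/(-41846) - 8*(62 - 97))) = 1/(1/(-1/41846 - 8*(-35))) = 1/(1/(-1/41846 + 280)) = 1/(1/(11716879/41846)) = 1/(41846/11716879) = 11716879/41846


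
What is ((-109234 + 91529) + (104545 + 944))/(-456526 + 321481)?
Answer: -87784/135045 ≈ -0.65003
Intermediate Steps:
((-109234 + 91529) + (104545 + 944))/(-456526 + 321481) = (-17705 + 105489)/(-135045) = 87784*(-1/135045) = -87784/135045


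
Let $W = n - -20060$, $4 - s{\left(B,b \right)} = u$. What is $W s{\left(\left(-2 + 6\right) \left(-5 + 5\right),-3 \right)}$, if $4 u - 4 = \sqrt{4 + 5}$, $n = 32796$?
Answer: $118926$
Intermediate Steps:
$u = \frac{7}{4}$ ($u = 1 + \frac{\sqrt{4 + 5}}{4} = 1 + \frac{\sqrt{9}}{4} = 1 + \frac{1}{4} \cdot 3 = 1 + \frac{3}{4} = \frac{7}{4} \approx 1.75$)
$s{\left(B,b \right)} = \frac{9}{4}$ ($s{\left(B,b \right)} = 4 - \frac{7}{4} = \frac{9}{4}$)
$W = 52856$ ($W = 32796 - -20060 = 32796 + 20060 = 52856$)
$W s{\left(\left(-2 + 6\right) \left(-5 + 5\right),-3 \right)} = 52856 \cdot \frac{9}{4} = 118926$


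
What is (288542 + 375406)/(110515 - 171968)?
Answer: -663948/61453 ≈ -10.804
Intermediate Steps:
(288542 + 375406)/(110515 - 171968) = 663948/(-61453) = 663948*(-1/61453) = -663948/61453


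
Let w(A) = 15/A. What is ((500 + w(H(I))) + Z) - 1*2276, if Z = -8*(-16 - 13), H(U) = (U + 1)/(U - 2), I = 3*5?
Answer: -24509/16 ≈ -1531.8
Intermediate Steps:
I = 15
H(U) = (1 + U)/(-2 + U)
Z = 232 (Z = -8*(-29) = 232)
((500 + w(H(I))) + Z) - 1*2276 = ((500 + 15/(((1 + 15)/(-2 + 15)))) + 232) - 1*2276 = ((500 + 15/((16/13))) + 232) - 2276 = ((500 + 15/(((1/13)*16))) + 232) - 2276 = ((500 + 15/(16/13)) + 232) - 2276 = ((500 + 15*(13/16)) + 232) - 2276 = ((500 + 195/16) + 232) - 2276 = (8195/16 + 232) - 2276 = 11907/16 - 2276 = -24509/16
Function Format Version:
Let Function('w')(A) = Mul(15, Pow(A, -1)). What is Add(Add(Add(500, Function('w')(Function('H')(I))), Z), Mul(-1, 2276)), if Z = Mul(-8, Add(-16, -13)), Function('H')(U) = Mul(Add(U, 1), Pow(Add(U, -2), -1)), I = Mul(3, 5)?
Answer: Rational(-24509, 16) ≈ -1531.8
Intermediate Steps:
I = 15
Function('H')(U) = Mul(Pow(Add(-2, U), -1), Add(1, U)) (Function('H')(U) = Mul(Add(1, U), Pow(Add(-2, U), -1)) = Mul(Pow(Add(-2, U), -1), Add(1, U)))
Z = 232 (Z = Mul(-8, -29) = 232)
Add(Add(Add(500, Function('w')(Function('H')(I))), Z), Mul(-1, 2276)) = Add(Add(Add(500, Mul(15, Pow(Mul(Pow(Add(-2, 15), -1), Add(1, 15)), -1))), 232), Mul(-1, 2276)) = Add(Add(Add(500, Mul(15, Pow(Mul(Pow(13, -1), 16), -1))), 232), -2276) = Add(Add(Add(500, Mul(15, Pow(Mul(Rational(1, 13), 16), -1))), 232), -2276) = Add(Add(Add(500, Mul(15, Pow(Rational(16, 13), -1))), 232), -2276) = Add(Add(Add(500, Mul(15, Rational(13, 16))), 232), -2276) = Add(Add(Add(500, Rational(195, 16)), 232), -2276) = Add(Add(Rational(8195, 16), 232), -2276) = Add(Rational(11907, 16), -2276) = Rational(-24509, 16)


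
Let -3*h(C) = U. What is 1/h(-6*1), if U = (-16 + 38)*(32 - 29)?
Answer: -1/22 ≈ -0.045455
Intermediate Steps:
U = 66 (U = 22*3 = 66)
h(C) = -22 (h(C) = -⅓*66 = -22)
1/h(-6*1) = 1/(-22) = -1/22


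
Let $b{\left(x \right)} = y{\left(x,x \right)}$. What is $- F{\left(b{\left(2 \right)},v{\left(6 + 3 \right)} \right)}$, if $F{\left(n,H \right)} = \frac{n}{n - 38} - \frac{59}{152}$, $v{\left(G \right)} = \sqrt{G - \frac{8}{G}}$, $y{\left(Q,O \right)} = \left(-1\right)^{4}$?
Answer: $\frac{2335}{5624} \approx 0.41518$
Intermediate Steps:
$y{\left(Q,O \right)} = 1$
$b{\left(x \right)} = 1$
$F{\left(n,H \right)} = - \frac{59}{152} + \frac{n}{-38 + n}$ ($F{\left(n,H \right)} = \frac{n}{-38 + n} - \frac{59}{152} = - \frac{59}{152} + \frac{n}{-38 + n}$)
$- F{\left(b{\left(2 \right)},v{\left(6 + 3 \right)} \right)} = - \frac{2242 + 93 \cdot 1}{152 \left(-38 + 1\right)} = - \frac{2242 + 93}{152 \left(-37\right)} = - \frac{\left(-1\right) 2335}{152 \cdot 37} = \left(-1\right) \left(- \frac{2335}{5624}\right) = \frac{2335}{5624}$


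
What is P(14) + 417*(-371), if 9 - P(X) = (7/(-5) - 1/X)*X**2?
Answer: -772048/5 ≈ -1.5441e+5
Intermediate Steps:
P(X) = 9 - X**2*(-7/5 - 1/X) (P(X) = 9 - (7/(-5) - 1/X)*X**2 = 9 - (7*(-1/5) - 1/X)*X**2 = 9 - (-7/5 - 1/X)*X**2 = 9 - X**2*(-7/5 - 1/X))
P(14) + 417*(-371) = (9 + 14 + (7/5)*14**2) + 417*(-371) = (9 + 14 + (7/5)*196) - 154707 = (9 + 14 + 1372/5) - 154707 = 1487/5 - 154707 = -772048/5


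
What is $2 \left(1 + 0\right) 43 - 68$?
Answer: $18$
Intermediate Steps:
$2 \left(1 + 0\right) 43 - 68 = 2 \cdot 1 \cdot 43 - 68 = 2 \cdot 43 - 68 = 86 - 68 = 18$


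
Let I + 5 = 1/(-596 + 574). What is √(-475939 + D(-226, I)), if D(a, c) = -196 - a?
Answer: I*√475909 ≈ 689.86*I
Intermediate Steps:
I = -111/22 (I = -5 + 1/(-596 + 574) = -5 + 1/(-22) = -5 - 1/22 = -111/22 ≈ -5.0455)
√(-475939 + D(-226, I)) = √(-475939 + (-196 - 1*(-226))) = √(-475939 + (-196 + 226)) = √(-475939 + 30) = √(-475909) = I*√475909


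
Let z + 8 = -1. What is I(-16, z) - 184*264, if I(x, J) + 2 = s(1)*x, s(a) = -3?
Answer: -48530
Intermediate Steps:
z = -9 (z = -8 - 1 = -9)
I(x, J) = -2 - 3*x
I(-16, z) - 184*264 = (-2 - 3*(-16)) - 184*264 = (-2 + 48) - 48576 = 46 - 48576 = -48530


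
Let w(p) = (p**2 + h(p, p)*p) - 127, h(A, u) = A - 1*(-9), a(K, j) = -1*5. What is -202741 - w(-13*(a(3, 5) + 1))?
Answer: -208490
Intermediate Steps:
a(K, j) = -5
h(A, u) = 9 + A (h(A, u) = A + 9 = 9 + A)
w(p) = -127 + p**2 + p*(9 + p) (w(p) = (p**2 + (9 + p)*p) - 127 = (p**2 + p*(9 + p)) - 127 = -127 + p**2 + p*(9 + p))
-202741 - w(-13*(a(3, 5) + 1)) = -202741 - (-127 + (-13*(-5 + 1))**2 + (-13*(-5 + 1))*(9 - 13*(-5 + 1))) = -202741 - (-127 + (-13*(-4))**2 + (-13*(-4))*(9 - 13*(-4))) = -202741 - (-127 + 52**2 + 52*(9 + 52)) = -202741 - (-127 + 2704 + 52*61) = -202741 - (-127 + 2704 + 3172) = -202741 - 1*5749 = -202741 - 5749 = -208490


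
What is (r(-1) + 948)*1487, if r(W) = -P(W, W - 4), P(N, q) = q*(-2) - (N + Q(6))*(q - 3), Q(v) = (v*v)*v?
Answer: -1162834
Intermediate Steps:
Q(v) = v**3 (Q(v) = v**2*v = v**3)
P(N, q) = -2*q - (-3 + q)*(216 + N) (P(N, q) = q*(-2) - (N + 6**3)*(q - 3) = -2*q - (N + 216)*(-3 + q) = -2*q - (216 + N)*(-3 + q) = -2*q - (-3 + q)*(216 + N))
r(W) = -1520 + 215*W + W*(-4 + W) (r(W) = -(648 - 218*(W - 4) + 3*W - W*(W - 4)) = -(648 - 218*(-4 + W) + 3*W - W*(-4 + W)) = -(648 + (872 - 218*W) + 3*W - W*(-4 + W)) = -(1520 - 215*W - W*(-4 + W)) = -1520 + 215*W + W*(-4 + W))
(r(-1) + 948)*1487 = ((-1520 + (-1)**2 + 211*(-1)) + 948)*1487 = ((-1520 + 1 - 211) + 948)*1487 = (-1730 + 948)*1487 = -782*1487 = -1162834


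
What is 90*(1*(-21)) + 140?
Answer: -1750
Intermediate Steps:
90*(1*(-21)) + 140 = 90*(-21) + 140 = -1890 + 140 = -1750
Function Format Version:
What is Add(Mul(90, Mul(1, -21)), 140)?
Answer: -1750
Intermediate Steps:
Add(Mul(90, Mul(1, -21)), 140) = Add(Mul(90, -21), 140) = Add(-1890, 140) = -1750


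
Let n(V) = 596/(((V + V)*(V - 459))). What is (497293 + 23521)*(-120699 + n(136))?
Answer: -690347546524895/10982 ≈ -6.2862e+10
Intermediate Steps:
n(V) = 298/(V*(-459 + V)) (n(V) = 596/(((2*V)*(-459 + V))) = 596/((2*V*(-459 + V))) = 596*(1/(2*V*(-459 + V))) = 298/(V*(-459 + V)))
(497293 + 23521)*(-120699 + n(136)) = (497293 + 23521)*(-120699 + 298/(136*(-459 + 136))) = 520814*(-120699 + 298*(1/136)/(-323)) = 520814*(-120699 + 298*(1/136)*(-1/323)) = 520814*(-120699 - 149/21964) = 520814*(-2651032985/21964) = -690347546524895/10982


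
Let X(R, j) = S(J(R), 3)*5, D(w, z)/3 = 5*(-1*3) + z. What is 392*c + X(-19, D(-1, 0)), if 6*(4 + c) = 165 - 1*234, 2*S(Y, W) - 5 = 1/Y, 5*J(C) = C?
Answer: -115219/19 ≈ -6064.2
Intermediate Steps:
J(C) = C/5
S(Y, W) = 5/2 + 1/(2*Y)
D(w, z) = -45 + 3*z (D(w, z) = 3*(5*(-1*3) + z) = 3*(5*(-3) + z) = 3*(-15 + z) = -45 + 3*z)
c = -31/2 (c = -4 + (165 - 1*234)/6 = -4 + (165 - 234)/6 = -4 + (1/6)*(-69) = -4 - 23/2 = -31/2 ≈ -15.500)
X(R, j) = 25*(1 + R)/(2*R) (X(R, j) = ((1 + 5*(R/5))/(2*((R/5))))*5 = ((5/R)*(1 + R)/2)*5 = (5*(1 + R)/(2*R))*5 = 25*(1 + R)/(2*R))
392*c + X(-19, D(-1, 0)) = 392*(-31/2) + (25/2)*(1 - 19)/(-19) = -6076 + (25/2)*(-1/19)*(-18) = -6076 + 225/19 = -115219/19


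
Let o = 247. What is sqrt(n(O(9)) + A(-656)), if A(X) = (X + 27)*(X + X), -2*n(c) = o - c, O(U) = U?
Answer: 3*sqrt(91681) ≈ 908.37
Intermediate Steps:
n(c) = -247/2 + c/2 (n(c) = -(247 - c)/2 = -247/2 + c/2)
A(X) = 2*X*(27 + X) (A(X) = (27 + X)*(2*X) = 2*X*(27 + X))
sqrt(n(O(9)) + A(-656)) = sqrt((-247/2 + (1/2)*9) + 2*(-656)*(27 - 656)) = sqrt((-247/2 + 9/2) + 2*(-656)*(-629)) = sqrt(-119 + 825248) = sqrt(825129) = 3*sqrt(91681)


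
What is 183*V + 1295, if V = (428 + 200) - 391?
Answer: 44666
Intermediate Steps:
V = 237 (V = 628 - 391 = 237)
183*V + 1295 = 183*237 + 1295 = 43371 + 1295 = 44666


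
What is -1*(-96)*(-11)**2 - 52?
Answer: 11564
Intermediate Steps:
-1*(-96)*(-11)**2 - 52 = 96*121 - 52 = 11616 - 52 = 11564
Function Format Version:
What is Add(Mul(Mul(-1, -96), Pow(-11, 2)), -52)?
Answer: 11564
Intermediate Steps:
Add(Mul(Mul(-1, -96), Pow(-11, 2)), -52) = Add(Mul(96, 121), -52) = Add(11616, -52) = 11564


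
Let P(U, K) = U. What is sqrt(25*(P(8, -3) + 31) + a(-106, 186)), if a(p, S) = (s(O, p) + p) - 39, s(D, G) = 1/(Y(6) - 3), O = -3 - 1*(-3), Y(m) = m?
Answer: sqrt(7473)/3 ≈ 28.815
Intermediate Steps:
O = 0 (O = -3 + 3 = 0)
s(D, G) = 1/3 (s(D, G) = 1/(6 - 3) = 1/3)
a(p, S) = -116/3 + p (a(p, S) = (1/3 + p) - 39 = -116/3 + p)
sqrt(25*(P(8, -3) + 31) + a(-106, 186)) = sqrt(25*(8 + 31) + (-116/3 - 106)) = sqrt(25*39 - 434/3) = sqrt(975 - 434/3) = sqrt(2491/3) = sqrt(7473)/3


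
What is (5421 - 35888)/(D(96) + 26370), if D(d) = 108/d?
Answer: -243736/210969 ≈ -1.1553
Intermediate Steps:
(5421 - 35888)/(D(96) + 26370) = (5421 - 35888)/(108/96 + 26370) = -30467/(108*(1/96) + 26370) = -30467/(9/8 + 26370) = -30467/210969/8 = -30467*8/210969 = -243736/210969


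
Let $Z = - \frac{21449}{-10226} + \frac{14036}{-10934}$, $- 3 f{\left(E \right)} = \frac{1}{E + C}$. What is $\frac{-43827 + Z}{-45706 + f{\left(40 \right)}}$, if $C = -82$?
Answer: $\frac{2004649112961}{2090633120965} \approx 0.95887$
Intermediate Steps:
$f{\left(E \right)} = - \frac{1}{3 \left(-82 + E\right)}$ ($f{\left(E \right)} = - \frac{1}{3 \left(E - 82\right)} = - \frac{1}{3 \left(-82 + E\right)}$)
$Z = \frac{4135965}{5082322}$ ($Z = \left(-21449\right) \left(- \frac{1}{10226}\right) + 14036 \left(- \frac{1}{10934}\right) = \frac{21449}{10226} - \frac{638}{497} = \frac{4135965}{5082322} \approx 0.81379$)
$\frac{-43827 + Z}{-45706 + f{\left(40 \right)}} = \frac{-43827 + \frac{4135965}{5082322}}{-45706 - \frac{1}{-246 + 3 \cdot 40}} = - \frac{222738790329}{5082322 \left(-45706 - \frac{1}{-246 + 120}\right)} = - \frac{222738790329}{5082322 \left(-45706 - \frac{1}{-126}\right)} = - \frac{222738790329}{5082322 \left(-45706 - - \frac{1}{126}\right)} = - \frac{222738790329}{5082322 \left(-45706 + \frac{1}{126}\right)} = - \frac{222738790329}{5082322 \left(- \frac{5758955}{126}\right)} = \left(- \frac{222738790329}{5082322}\right) \left(- \frac{126}{5758955}\right) = \frac{2004649112961}{2090633120965}$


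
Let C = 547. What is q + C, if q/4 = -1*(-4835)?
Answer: 19887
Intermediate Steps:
q = 19340 (q = 4*(-1*(-4835)) = 4*4835 = 19340)
q + C = 19340 + 547 = 19887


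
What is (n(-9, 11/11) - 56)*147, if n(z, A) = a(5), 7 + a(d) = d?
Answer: -8526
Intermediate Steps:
a(d) = -7 + d
n(z, A) = -2 (n(z, A) = -7 + 5 = -2)
(n(-9, 11/11) - 56)*147 = (-2 - 56)*147 = -58*147 = -8526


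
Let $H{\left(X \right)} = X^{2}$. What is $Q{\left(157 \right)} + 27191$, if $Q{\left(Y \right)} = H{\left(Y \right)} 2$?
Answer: $76489$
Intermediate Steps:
$Q{\left(Y \right)} = 2 Y^{2}$ ($Q{\left(Y \right)} = Y^{2} \cdot 2 = 2 Y^{2}$)
$Q{\left(157 \right)} + 27191 = 2 \cdot 157^{2} + 27191 = 2 \cdot 24649 + 27191 = 49298 + 27191 = 76489$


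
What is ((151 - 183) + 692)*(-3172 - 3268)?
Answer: -4250400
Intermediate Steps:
((151 - 183) + 692)*(-3172 - 3268) = (-32 + 692)*(-6440) = 660*(-6440) = -4250400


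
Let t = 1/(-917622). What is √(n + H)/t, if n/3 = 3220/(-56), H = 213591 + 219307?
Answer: -458811*√1730902 ≈ -6.0363e+8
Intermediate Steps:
H = 432898
n = -345/2 (n = 3*(3220/(-56)) = 3*(-1/56*3220) = 3*(-115/2) = -345/2 ≈ -172.50)
t = -1/917622 ≈ -1.0898e-6
√(n + H)/t = √(-345/2 + 432898)/(-1/917622) = √(865451/2)*(-917622) = (√1730902/2)*(-917622) = -458811*√1730902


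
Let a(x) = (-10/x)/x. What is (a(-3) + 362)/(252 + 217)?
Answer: 464/603 ≈ 0.76949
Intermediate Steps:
a(x) = -10/x**2
(a(-3) + 362)/(252 + 217) = (-10/(-3)**2 + 362)/(252 + 217) = (-10*1/9 + 362)/469 = (-10/9 + 362)*(1/469) = (3248/9)*(1/469) = 464/603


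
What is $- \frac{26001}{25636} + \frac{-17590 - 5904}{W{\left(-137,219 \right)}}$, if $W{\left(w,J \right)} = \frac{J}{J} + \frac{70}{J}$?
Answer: $- \frac{456434265}{25636} \approx -17804.0$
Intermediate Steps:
$W{\left(w,J \right)} = 1 + \frac{70}{J}$
$- \frac{26001}{25636} + \frac{-17590 - 5904}{W{\left(-137,219 \right)}} = - \frac{26001}{25636} + \frac{-17590 - 5904}{\frac{1}{219} \left(70 + 219\right)} = \left(-26001\right) \frac{1}{25636} + \frac{-17590 - 5904}{\frac{1}{219} \cdot 289} = - \frac{26001}{25636} - \frac{23494}{\frac{289}{219}} = - \frac{26001}{25636} - \frac{302658}{17} = - \frac{456434265}{25636}$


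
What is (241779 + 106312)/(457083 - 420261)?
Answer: 348091/36822 ≈ 9.4533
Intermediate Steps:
(241779 + 106312)/(457083 - 420261) = 348091/36822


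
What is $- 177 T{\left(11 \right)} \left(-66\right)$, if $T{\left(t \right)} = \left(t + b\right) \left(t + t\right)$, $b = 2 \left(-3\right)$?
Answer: $1285020$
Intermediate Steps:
$b = -6$
$T{\left(t \right)} = 2 t \left(-6 + t\right)$ ($T{\left(t \right)} = \left(t - 6\right) \left(t + t\right) = \left(-6 + t\right) 2 t = 2 t \left(-6 + t\right)$)
$- 177 T{\left(11 \right)} \left(-66\right) = - 177 \cdot 2 \cdot 11 \left(-6 + 11\right) \left(-66\right) = - 177 \cdot 2 \cdot 11 \cdot 5 \left(-66\right) = \left(-177\right) 110 \left(-66\right) = \left(-19470\right) \left(-66\right) = 1285020$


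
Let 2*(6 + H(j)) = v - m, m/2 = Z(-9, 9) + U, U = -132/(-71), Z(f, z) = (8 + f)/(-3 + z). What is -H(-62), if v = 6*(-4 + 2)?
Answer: 5833/426 ≈ 13.692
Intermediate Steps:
Z(f, z) = (8 + f)/(-3 + z)
U = 132/71 (U = -132*(-1/71) = 132/71 ≈ 1.8592)
m = 721/213 (m = 2*((8 - 9)/(-3 + 9) + 132/71) = 2*(-1/6 + 132/71) = 2*((⅙)*(-1) + 132/71) = 2*(-⅙ + 132/71) = 2*(721/426) = 721/213 ≈ 3.3850)
v = -12 (v = 6*(-2) = -12)
H(j) = -5833/426 (H(j) = -6 + (-12 - 1*721/213)/2 = -6 + (-12 - 721/213)/2 = -6 + (½)*(-3277/213) = -6 - 3277/426 = -5833/426)
-H(-62) = -1*(-5833/426) = 5833/426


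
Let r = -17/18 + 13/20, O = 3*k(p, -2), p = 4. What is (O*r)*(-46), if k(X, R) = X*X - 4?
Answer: 2438/5 ≈ 487.60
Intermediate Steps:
k(X, R) = -4 + X**2 (k(X, R) = X**2 - 4 = -4 + X**2)
O = 36 (O = 3*(-4 + 4**2) = 3*(-4 + 16) = 3*12 = 36)
r = -53/180 (r = -17*1/18 + 13*(1/20) = -17/18 + 13/20 = -53/180 ≈ -0.29444)
(O*r)*(-46) = (36*(-53/180))*(-46) = -53/5*(-46) = 2438/5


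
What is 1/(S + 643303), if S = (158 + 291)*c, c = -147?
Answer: 1/577300 ≈ 1.7322e-6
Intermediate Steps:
S = -66003 (S = (158 + 291)*(-147) = 449*(-147) = -66003)
1/(S + 643303) = 1/(-66003 + 643303) = 1/577300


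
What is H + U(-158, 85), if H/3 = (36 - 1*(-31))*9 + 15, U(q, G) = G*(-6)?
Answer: 1344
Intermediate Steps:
U(q, G) = -6*G
H = 1854 (H = 3*((36 - 1*(-31))*9 + 15) = 3*((36 + 31)*9 + 15) = 3*(67*9 + 15) = 3*(603 + 15) = 3*618 = 1854)
H + U(-158, 85) = 1854 - 6*85 = 1854 - 510 = 1344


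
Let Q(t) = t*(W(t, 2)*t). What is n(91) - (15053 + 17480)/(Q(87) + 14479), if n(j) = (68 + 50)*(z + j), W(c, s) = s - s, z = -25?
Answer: 112729919/14479 ≈ 7785.8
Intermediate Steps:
W(c, s) = 0
n(j) = -2950 + 118*j (n(j) = (68 + 50)*(-25 + j) = 118*(-25 + j) = -2950 + 118*j)
Q(t) = 0 (Q(t) = t*(0*t) = t*0 = 0)
n(91) - (15053 + 17480)/(Q(87) + 14479) = (-2950 + 118*91) - (15053 + 17480)/(0 + 14479) = (-2950 + 10738) - 32533/14479 = 7788 - 32533/14479 = 112729919/14479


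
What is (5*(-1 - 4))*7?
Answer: -175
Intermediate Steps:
(5*(-1 - 4))*7 = (5*(-5))*7 = -25*7 = -175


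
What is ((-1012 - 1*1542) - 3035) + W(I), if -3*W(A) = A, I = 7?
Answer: -16774/3 ≈ -5591.3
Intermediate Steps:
W(A) = -A/3
((-1012 - 1*1542) - 3035) + W(I) = ((-1012 - 1*1542) - 3035) - 1/3*7 = ((-1012 - 1542) - 3035) - 7/3 = (-2554 - 3035) - 7/3 = -5589 - 7/3 = -16774/3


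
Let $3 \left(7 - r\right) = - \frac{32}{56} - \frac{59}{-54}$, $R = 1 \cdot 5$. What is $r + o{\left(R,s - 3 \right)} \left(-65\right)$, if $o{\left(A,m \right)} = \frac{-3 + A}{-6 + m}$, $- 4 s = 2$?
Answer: $\frac{441919}{21546} \approx 20.51$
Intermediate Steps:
$R = 5$
$s = - \frac{1}{2}$ ($s = \left(- \frac{1}{4}\right) 2 = - \frac{1}{2} \approx -0.5$)
$o{\left(A,m \right)} = \frac{-3 + A}{-6 + m}$
$r = \frac{7741}{1134}$ ($r = 7 - \frac{- \frac{32}{56} - \frac{59}{-54}}{3} = 7 - \frac{\left(-32\right) \frac{1}{56} - - \frac{59}{54}}{3} = 7 - \frac{- \frac{4}{7} + \frac{59}{54}}{3} = 7 - \frac{197}{1134} = \frac{7741}{1134} \approx 6.8263$)
$r + o{\left(R,s - 3 \right)} \left(-65\right) = \frac{7741}{1134} + \frac{-3 + 5}{-6 - \frac{7}{2}} \left(-65\right) = \frac{7741}{1134} + \frac{1}{-6 - \frac{7}{2}} \cdot 2 \left(-65\right) = \frac{7741}{1134} + \frac{1}{- \frac{19}{2}} \cdot 2 \left(-65\right) = \frac{7741}{1134} + \left(- \frac{2}{19}\right) 2 \left(-65\right) = \frac{7741}{1134} - - \frac{260}{19} = \frac{7741}{1134} + \frac{260}{19} = \frac{441919}{21546}$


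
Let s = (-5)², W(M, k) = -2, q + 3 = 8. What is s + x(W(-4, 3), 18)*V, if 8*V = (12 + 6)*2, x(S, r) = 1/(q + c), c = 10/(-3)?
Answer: 277/10 ≈ 27.700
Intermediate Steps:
q = 5 (q = -3 + 8 = 5)
c = -10/3 (c = 10*(-⅓) = -10/3 ≈ -3.3333)
x(S, r) = ⅗ (x(S, r) = 1/(5 - 10/3) = 1/(5/3) = ⅗)
s = 25
V = 9/2 (V = ((12 + 6)*2)/8 = (18*2)/8 = (⅛)*36 = 9/2 ≈ 4.5000)
s + x(W(-4, 3), 18)*V = 25 + (⅗)*(9/2) = 25 + 27/10 = 277/10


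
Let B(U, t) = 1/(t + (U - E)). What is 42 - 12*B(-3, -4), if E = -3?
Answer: 45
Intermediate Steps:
B(U, t) = 1/(3 + U + t) (B(U, t) = 1/(t + (U - 1*(-3))) = 1/(t + (U + 3)) = 1/(t + (3 + U)) = 1/(3 + U + t))
42 - 12*B(-3, -4) = 42 - 12/(3 - 3 - 4) = 42 - 12/(-4) = 42 - 12*(-¼) = 42 + 3 = 45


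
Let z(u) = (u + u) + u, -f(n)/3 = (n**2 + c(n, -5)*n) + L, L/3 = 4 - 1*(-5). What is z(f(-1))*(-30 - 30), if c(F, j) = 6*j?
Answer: 31320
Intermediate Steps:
L = 27 (L = 3*(4 - 1*(-5)) = 3*(4 + 5) = 3*9 = 27)
f(n) = -81 - 3*n**2 + 90*n (f(n) = -3*((n**2 + (6*(-5))*n) + 27) = -3*((n**2 - 30*n) + 27) = -3*(27 + n**2 - 30*n) = -81 - 3*n**2 + 90*n)
z(u) = 3*u (z(u) = 2*u + u = 3*u)
z(f(-1))*(-30 - 30) = (3*(-81 - 3*(-1)**2 + 90*(-1)))*(-30 - 30) = (3*(-81 - 3*1 - 90))*(-60) = (3*(-81 - 3 - 90))*(-60) = (3*(-174))*(-60) = -522*(-60) = 31320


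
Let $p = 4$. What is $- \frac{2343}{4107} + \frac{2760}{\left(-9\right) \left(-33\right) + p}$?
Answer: $\frac{3543359}{412069} \approx 8.5989$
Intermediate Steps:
$- \frac{2343}{4107} + \frac{2760}{\left(-9\right) \left(-33\right) + p} = - \frac{2343}{4107} + \frac{2760}{\left(-9\right) \left(-33\right) + 4} = \left(-2343\right) \frac{1}{4107} + \frac{2760}{297 + 4} = - \frac{781}{1369} + \frac{2760}{301} = \frac{3543359}{412069}$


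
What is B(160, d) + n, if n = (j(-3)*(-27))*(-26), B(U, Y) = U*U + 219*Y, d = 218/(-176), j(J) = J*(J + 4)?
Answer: 2043601/88 ≈ 23223.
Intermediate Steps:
j(J) = J*(4 + J)
d = -109/88 (d = 218*(-1/176) = -109/88 ≈ -1.2386)
B(U, Y) = U**2 + 219*Y
n = -2106 (n = (-3*(4 - 3)*(-27))*(-26) = (-3*1*(-27))*(-26) = -3*(-27)*(-26) = 81*(-26) = -2106)
B(160, d) + n = (160**2 + 219*(-109/88)) - 2106 = (25600 - 23871/88) - 2106 = 2228929/88 - 2106 = 2043601/88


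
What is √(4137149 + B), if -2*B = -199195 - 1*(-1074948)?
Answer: 11*√122290/2 ≈ 1923.3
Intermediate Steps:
B = -875753/2 (B = -(-199195 - 1*(-1074948))/2 = -(-199195 + 1074948)/2 = -½*875753 = -875753/2 ≈ -4.3788e+5)
√(4137149 + B) = √(4137149 - 875753/2) = √(7398545/2) = 11*√122290/2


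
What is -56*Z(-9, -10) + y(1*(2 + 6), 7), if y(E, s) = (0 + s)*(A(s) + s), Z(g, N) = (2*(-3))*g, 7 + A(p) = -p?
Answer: -3073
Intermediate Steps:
A(p) = -7 - p
Z(g, N) = -6*g
y(E, s) = -7*s (y(E, s) = (0 + s)*((-7 - s) + s) = s*(-7) = -7*s)
-56*Z(-9, -10) + y(1*(2 + 6), 7) = -(-336)*(-9) - 7*7 = -56*54 - 49 = -3024 - 49 = -3073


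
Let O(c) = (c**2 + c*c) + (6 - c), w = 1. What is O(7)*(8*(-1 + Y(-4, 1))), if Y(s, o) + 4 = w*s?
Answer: -6984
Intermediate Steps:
Y(s, o) = -4 + s (Y(s, o) = -4 + 1*s = -4 + s)
O(c) = 6 - c + 2*c**2 (O(c) = (c**2 + c**2) + (6 - c) = 2*c**2 + (6 - c) = 6 - c + 2*c**2)
O(7)*(8*(-1 + Y(-4, 1))) = (6 - 1*7 + 2*7**2)*(8*(-1 + (-4 - 4))) = (6 - 7 + 2*49)*(8*(-1 - 8)) = (6 - 7 + 98)*(8*(-9)) = 97*(-72) = -6984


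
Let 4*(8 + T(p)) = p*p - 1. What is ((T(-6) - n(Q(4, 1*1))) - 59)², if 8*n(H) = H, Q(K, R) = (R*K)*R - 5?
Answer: 216225/64 ≈ 3378.5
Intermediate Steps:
T(p) = -33/4 + p²/4 (T(p) = -8 + (p*p - 1)/4 = -8 + (p² - 1)/4 = -8 + (-1 + p²)/4 = -8 + (-¼ + p²/4) = -33/4 + p²/4)
Q(K, R) = -5 + K*R² (Q(K, R) = (K*R)*R - 5 = K*R² - 5 = -5 + K*R²)
n(H) = H/8
((T(-6) - n(Q(4, 1*1))) - 59)² = (((-33/4 + (¼)*(-6)²) - (-5 + 4*(1*1)²)/8) - 59)² = (((-33/4 + (¼)*36) - (-5 + 4*1²)/8) - 59)² = (((-33/4 + 9) - (-5 + 4*1)/8) - 59)² = ((¾ - (-5 + 4)/8) - 59)² = ((¾ - (-1)/8) - 59)² = ((¾ - 1*(-⅛)) - 59)² = ((¾ + ⅛) - 59)² = (7/8 - 59)² = (-465/8)² = 216225/64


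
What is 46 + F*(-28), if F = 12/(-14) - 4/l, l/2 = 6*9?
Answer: 1918/27 ≈ 71.037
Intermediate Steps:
l = 108 (l = 2*(6*9) = 2*54 = 108)
F = -169/189 (F = 12/(-14) - 4/108 = 12*(-1/14) - 4*1/108 = -6/7 - 1/27 = -169/189 ≈ -0.89418)
46 + F*(-28) = 46 - 169/189*(-28) = 46 + 676/27 = 1918/27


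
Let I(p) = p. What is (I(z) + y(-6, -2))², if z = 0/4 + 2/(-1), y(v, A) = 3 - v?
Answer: 49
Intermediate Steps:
z = -2 (z = 0*(¼) + 2*(-1) = 0 - 2 = -2)
(I(z) + y(-6, -2))² = (-2 + (3 - 1*(-6)))² = (-2 + (3 + 6))² = (-2 + 9)² = 7² = 49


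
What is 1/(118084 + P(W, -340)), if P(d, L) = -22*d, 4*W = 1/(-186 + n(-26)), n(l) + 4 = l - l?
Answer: 380/44871931 ≈ 8.4685e-6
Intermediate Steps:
n(l) = -4 (n(l) = -4 + (l - l) = -4 + 0 = -4)
W = -1/760 (W = 1/(4*(-186 - 4)) = (¼)/(-190) = (¼)*(-1/190) = -1/760 ≈ -0.0013158)
1/(118084 + P(W, -340)) = 1/(118084 - 22*(-1/760)) = 1/(118084 + 11/380) = 1/(44871931/380) = 380/44871931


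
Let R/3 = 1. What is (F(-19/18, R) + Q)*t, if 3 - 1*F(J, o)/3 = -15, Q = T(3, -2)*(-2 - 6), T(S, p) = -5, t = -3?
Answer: -282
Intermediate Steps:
R = 3 (R = 3*1 = 3)
Q = 40 (Q = -5*(-2 - 6) = -5*(-8) = 40)
F(J, o) = 54 (F(J, o) = 9 - 3*(-15) = 9 + 45 = 54)
(F(-19/18, R) + Q)*t = (54 + 40)*(-3) = 94*(-3) = -282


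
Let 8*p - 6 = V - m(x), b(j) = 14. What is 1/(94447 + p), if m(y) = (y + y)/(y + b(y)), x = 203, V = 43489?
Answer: 248/24771143 ≈ 1.0012e-5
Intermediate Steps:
m(y) = 2*y/(14 + y) (m(y) = (y + y)/(y + 14) = (2*y)/(14 + y) = 2*y/(14 + y))
p = 1348287/248 (p = ¾ + (43489 - 2*203/(14 + 203))/8 = ¾ + (43489 - 2*203/217)/8 = ¾ + (43489 - 1*58/31)/8 = ¾ + (43489 - 58/31)/8 = ¾ + (⅛)*(1348101/31) = ¾ + 1348101/248 = 1348287/248 ≈ 5436.6)
1/(94447 + p) = 1/(94447 + 1348287/248) = 1/(24771143/248) = 248/24771143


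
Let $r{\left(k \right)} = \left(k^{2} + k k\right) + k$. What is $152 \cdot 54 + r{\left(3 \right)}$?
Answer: $8229$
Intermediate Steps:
$r{\left(k \right)} = k + 2 k^{2}$ ($r{\left(k \right)} = \left(k^{2} + k^{2}\right) + k = 2 k^{2} + k = k + 2 k^{2}$)
$152 \cdot 54 + r{\left(3 \right)} = 152 \cdot 54 + 3 \left(1 + 2 \cdot 3\right) = 8208 + 3 \left(1 + 6\right) = 8208 + 3 \cdot 7 = 8208 + 21 = 8229$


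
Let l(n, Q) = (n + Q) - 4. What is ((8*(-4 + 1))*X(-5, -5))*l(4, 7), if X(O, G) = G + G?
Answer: 1680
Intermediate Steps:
X(O, G) = 2*G
l(n, Q) = -4 + Q + n (l(n, Q) = (Q + n) - 4 = -4 + Q + n)
((8*(-4 + 1))*X(-5, -5))*l(4, 7) = ((8*(-4 + 1))*(2*(-5)))*(-4 + 7 + 4) = ((8*(-3))*(-10))*7 = -24*(-10)*7 = 240*7 = 1680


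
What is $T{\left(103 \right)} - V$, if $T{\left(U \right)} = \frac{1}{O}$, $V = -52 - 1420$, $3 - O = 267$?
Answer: $\frac{388607}{264} \approx 1472.0$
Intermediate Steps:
$O = -264$ ($O = 3 - 267 = -264$)
$V = -1472$ ($V = -52 - 1420 = -1472$)
$T{\left(U \right)} = - \frac{1}{264}$ ($T{\left(U \right)} = \frac{1}{-264} = - \frac{1}{264}$)
$T{\left(103 \right)} - V = - \frac{1}{264} - -1472 = - \frac{1}{264} + 1472 = \frac{388607}{264}$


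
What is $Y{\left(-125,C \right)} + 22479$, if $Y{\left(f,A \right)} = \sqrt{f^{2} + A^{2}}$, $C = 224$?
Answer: $22479 + \sqrt{65801} \approx 22736.0$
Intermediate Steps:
$Y{\left(f,A \right)} = \sqrt{A^{2} + f^{2}}$
$Y{\left(-125,C \right)} + 22479 = \sqrt{224^{2} + \left(-125\right)^{2}} + 22479 = \sqrt{50176 + 15625} + 22479 = \sqrt{65801} + 22479 = 22479 + \sqrt{65801}$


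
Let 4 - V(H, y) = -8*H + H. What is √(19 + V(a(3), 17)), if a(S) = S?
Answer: 2*√11 ≈ 6.6332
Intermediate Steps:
V(H, y) = 4 + 7*H (V(H, y) = 4 - (-8*H + H) = 4 - (-7)*H = 4 + 7*H)
√(19 + V(a(3), 17)) = √(19 + (4 + 7*3)) = √(19 + (4 + 21)) = √(19 + 25) = √44 = 2*√11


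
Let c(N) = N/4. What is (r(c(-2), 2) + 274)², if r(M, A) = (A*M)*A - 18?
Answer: 64516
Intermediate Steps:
c(N) = N/4 (c(N) = N*(¼) = N/4)
r(M, A) = -18 + M*A² (r(M, A) = M*A² - 18 = -18 + M*A²)
(r(c(-2), 2) + 274)² = ((-18 + ((¼)*(-2))*2²) + 274)² = ((-18 - ½*4) + 274)² = ((-18 - 2) + 274)² = (-20 + 274)² = 254² = 64516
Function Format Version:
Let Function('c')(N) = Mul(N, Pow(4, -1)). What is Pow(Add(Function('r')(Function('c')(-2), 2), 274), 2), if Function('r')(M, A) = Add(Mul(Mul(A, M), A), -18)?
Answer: 64516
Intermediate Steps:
Function('c')(N) = Mul(Rational(1, 4), N) (Function('c')(N) = Mul(N, Rational(1, 4)) = Mul(Rational(1, 4), N))
Function('r')(M, A) = Add(-18, Mul(M, Pow(A, 2))) (Function('r')(M, A) = Add(Mul(M, Pow(A, 2)), -18) = Add(-18, Mul(M, Pow(A, 2))))
Pow(Add(Function('r')(Function('c')(-2), 2), 274), 2) = Pow(Add(Add(-18, Mul(Mul(Rational(1, 4), -2), Pow(2, 2))), 274), 2) = Pow(Add(Add(-18, Mul(Rational(-1, 2), 4)), 274), 2) = Pow(Add(Add(-18, -2), 274), 2) = Pow(Add(-20, 274), 2) = Pow(254, 2) = 64516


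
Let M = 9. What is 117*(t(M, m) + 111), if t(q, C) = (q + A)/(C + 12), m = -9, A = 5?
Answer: 13533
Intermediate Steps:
t(q, C) = (5 + q)/(12 + C) (t(q, C) = (q + 5)/(C + 12) = (5 + q)/(12 + C))
117*(t(M, m) + 111) = 117*((5 + 9)/(12 - 9) + 111) = 117*(14/3 + 111) = 117*(347/3) = 13533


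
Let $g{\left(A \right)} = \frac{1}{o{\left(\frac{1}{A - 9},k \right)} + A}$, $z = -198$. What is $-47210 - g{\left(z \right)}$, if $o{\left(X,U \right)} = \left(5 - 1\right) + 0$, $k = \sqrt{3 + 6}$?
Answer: $- \frac{9158739}{194} \approx -47210.0$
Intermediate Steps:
$k = 3$ ($k = \sqrt{9} = 3$)
$o{\left(X,U \right)} = 4$ ($o{\left(X,U \right)} = 4 + 0 = 4$)
$g{\left(A \right)} = \frac{1}{4 + A}$
$-47210 - g{\left(z \right)} = -47210 - \frac{1}{4 - 198} = -47210 - \frac{1}{-194} = -47210 - - \frac{1}{194} = -47210 + \frac{1}{194} = - \frac{9158739}{194}$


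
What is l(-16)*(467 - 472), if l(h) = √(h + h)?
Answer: -20*I*√2 ≈ -28.284*I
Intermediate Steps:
l(h) = √2*√h (l(h) = √(2*h) = √2*√h)
l(-16)*(467 - 472) = (√2*√(-16))*(467 - 472) = (√2*(4*I))*(-5) = (4*I*√2)*(-5) = -20*I*√2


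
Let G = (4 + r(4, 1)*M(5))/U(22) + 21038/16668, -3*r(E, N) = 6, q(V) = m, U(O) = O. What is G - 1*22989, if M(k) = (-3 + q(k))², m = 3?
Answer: -2107361209/91674 ≈ -22988.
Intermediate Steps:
q(V) = 3
r(E, N) = -2 (r(E, N) = -⅓*6 = -2)
M(k) = 0 (M(k) = (-3 + 3)² = 0² = 0)
G = 132377/91674 (G = (4 - 2*0)/22 + 21038/16668 = (4 + 0)*(1/22) + 21038*(1/16668) = 4*(1/22) + 10519/8334 = 2/11 + 10519/8334 = 132377/91674 ≈ 1.4440)
G - 1*22989 = 132377/91674 - 1*22989 = 132377/91674 - 22989 = -2107361209/91674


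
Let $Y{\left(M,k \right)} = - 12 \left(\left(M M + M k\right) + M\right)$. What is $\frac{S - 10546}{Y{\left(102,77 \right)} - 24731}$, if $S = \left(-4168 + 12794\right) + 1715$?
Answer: $\frac{205}{245051} \approx 0.00083656$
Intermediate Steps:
$S = 10341$ ($S = 8626 + 1715 = 10341$)
$Y{\left(M,k \right)} = - 12 M - 12 M^{2} - 12 M k$ ($Y{\left(M,k \right)} = - 12 \left(\left(M^{2} + M k\right) + M\right) = - 12 \left(M + M^{2} + M k\right) = - 12 M - 12 M^{2} - 12 M k$)
$\frac{S - 10546}{Y{\left(102,77 \right)} - 24731} = \frac{10341 - 10546}{\left(-12\right) 102 \left(1 + 102 + 77\right) - 24731} = - \frac{205}{\left(-12\right) 102 \cdot 180 - 24731} = - \frac{205}{-220320 - 24731} = - \frac{205}{-245051} = \left(-205\right) \left(- \frac{1}{245051}\right) = \frac{205}{245051}$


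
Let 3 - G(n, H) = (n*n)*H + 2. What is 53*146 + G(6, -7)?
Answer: 7991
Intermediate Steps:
G(n, H) = 1 - H*n² (G(n, H) = 3 - ((n*n)*H + 2) = 3 - (n²*H + 2) = 3 - (H*n² + 2) = 3 - (2 + H*n²) = 3 + (-2 - H*n²) = 1 - H*n²)
53*146 + G(6, -7) = 53*146 + (1 - 1*(-7)*6²) = 7738 + (1 - 1*(-7)*36) = 7738 + (1 + 252) = 7738 + 253 = 7991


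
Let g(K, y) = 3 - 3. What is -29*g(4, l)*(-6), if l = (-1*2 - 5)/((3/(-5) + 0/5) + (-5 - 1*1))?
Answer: 0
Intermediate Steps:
l = 35/33 (l = (-2 - 5)/((3*(-⅕) + 0*(⅕)) + (-5 - 1)) = -7/((-⅗ + 0) - 6) = -7/(-⅗ - 6) = -7/(-33/5) = -7*(-5/33) = 35/33 ≈ 1.0606)
g(K, y) = 0
-29*g(4, l)*(-6) = -29*0*(-6) = 0*(-6) = 0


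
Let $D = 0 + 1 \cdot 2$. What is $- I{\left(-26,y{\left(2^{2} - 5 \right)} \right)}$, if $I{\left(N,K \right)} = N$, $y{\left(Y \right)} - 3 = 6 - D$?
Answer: $26$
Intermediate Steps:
$D = 2$ ($D = 0 + 2 = 2$)
$y{\left(Y \right)} = 7$ ($y{\left(Y \right)} = 3 + \left(6 - 2\right) = 3 + 4 = 7$)
$- I{\left(-26,y{\left(2^{2} - 5 \right)} \right)} = \left(-1\right) \left(-26\right) = 26$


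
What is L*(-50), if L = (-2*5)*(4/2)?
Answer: 1000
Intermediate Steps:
L = -20 (L = -40/2 = -10*2 = -20)
L*(-50) = -20*(-50) = 1000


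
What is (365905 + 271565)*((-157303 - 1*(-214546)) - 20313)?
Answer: 23541767100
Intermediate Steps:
(365905 + 271565)*((-157303 - 1*(-214546)) - 20313) = 637470*((-157303 + 214546) - 20313) = 637470*(57243 - 20313) = 637470*36930 = 23541767100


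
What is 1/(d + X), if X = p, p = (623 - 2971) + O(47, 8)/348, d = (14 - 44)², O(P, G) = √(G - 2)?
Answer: -29226432/42319873535 - 58*√6/42319873535 ≈ -0.00069061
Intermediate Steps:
O(P, G) = √(-2 + G)
d = 900 (d = (-30)² = 900)
p = -2348 + √6/348 (p = (623 - 2971) + √(-2 + 8)/348 = -2348 + √6*(1/348) = -2348 + √6/348 ≈ -2348.0)
X = -2348 + √6/348 ≈ -2348.0
1/(d + X) = 1/(900 + (-2348 + √6/348)) = 1/(-1448 + √6/348)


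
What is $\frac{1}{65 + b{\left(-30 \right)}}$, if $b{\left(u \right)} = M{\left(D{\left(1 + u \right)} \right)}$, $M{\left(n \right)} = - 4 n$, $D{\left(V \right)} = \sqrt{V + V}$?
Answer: $\frac{65}{5153} + \frac{4 i \sqrt{58}}{5153} \approx 0.012614 + 0.0059117 i$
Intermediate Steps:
$D{\left(V \right)} = \sqrt{2} \sqrt{V}$ ($D{\left(V \right)} = \sqrt{2 V} = \sqrt{2} \sqrt{V}$)
$b{\left(u \right)} = - 4 \sqrt{2} \sqrt{1 + u}$
$\frac{1}{65 + b{\left(-30 \right)}} = \frac{1}{65 - 4 \sqrt{2 + 2 \left(-30\right)}} = \frac{1}{65 - 4 \sqrt{2 - 60}} = \frac{1}{65 - 4 \sqrt{-58}} = \frac{1}{65 - 4 i \sqrt{58}}$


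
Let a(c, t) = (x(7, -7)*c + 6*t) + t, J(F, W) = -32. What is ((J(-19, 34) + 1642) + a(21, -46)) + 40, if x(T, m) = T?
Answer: 1475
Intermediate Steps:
a(c, t) = 7*c + 7*t (a(c, t) = (7*c + 6*t) + t = (6*t + 7*c) + t = 7*c + 7*t)
((J(-19, 34) + 1642) + a(21, -46)) + 40 = ((-32 + 1642) + (7*21 + 7*(-46))) + 40 = (1610 + (147 - 322)) + 40 = (1610 - 175) + 40 = 1435 + 40 = 1475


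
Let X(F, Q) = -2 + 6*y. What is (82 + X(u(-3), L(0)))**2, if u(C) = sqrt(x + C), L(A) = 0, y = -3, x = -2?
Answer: 3844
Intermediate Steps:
u(C) = sqrt(-2 + C)
X(F, Q) = -20 (X(F, Q) = -2 + 6*(-3) = -2 - 18 = -20)
(82 + X(u(-3), L(0)))**2 = (82 - 20)**2 = 62**2 = 3844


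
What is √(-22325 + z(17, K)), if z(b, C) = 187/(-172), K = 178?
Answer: I*√165123741/86 ≈ 149.42*I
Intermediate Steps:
z(b, C) = -187/172 (z(b, C) = 187*(-1/172) = -187/172)
√(-22325 + z(17, K)) = √(-22325 - 187/172) = √(-3840087/172) = I*√165123741/86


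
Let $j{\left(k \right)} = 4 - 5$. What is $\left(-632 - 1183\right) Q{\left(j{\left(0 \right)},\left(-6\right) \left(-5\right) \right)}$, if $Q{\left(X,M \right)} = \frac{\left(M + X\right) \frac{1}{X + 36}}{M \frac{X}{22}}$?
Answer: $\frac{38599}{35} \approx 1102.8$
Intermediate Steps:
$j{\left(k \right)} = -1$
$Q{\left(X,M \right)} = \frac{22 \left(M + X\right)}{M X \left(36 + X\right)}$ ($Q{\left(X,M \right)} = \frac{\left(M + X\right) \frac{1}{36 + X}}{M X \frac{1}{22}} = \frac{\frac{1}{36 + X} \left(M + X\right)}{M \frac{X}{22}} = \frac{\frac{1}{36 + X} \left(M + X\right)}{\frac{1}{22} M X} = \frac{M + X}{36 + X} \frac{22}{M X} = \frac{22 \left(M + X\right)}{M X \left(36 + X\right)}$)
$\left(-632 - 1183\right) Q{\left(j{\left(0 \right)},\left(-6\right) \left(-5\right) \right)} = \left(-632 - 1183\right) \frac{22 \left(\left(-6\right) \left(-5\right) - 1\right)}{\left(-6\right) \left(-5\right) \left(-1\right) \left(36 - 1\right)} = - 1815 \cdot 22 \cdot \frac{1}{30} \left(-1\right) \frac{1}{35} \left(30 - 1\right) = - 1815 \cdot 22 \cdot \frac{1}{30} \left(-1\right) \frac{1}{35} \cdot 29 = \left(-1815\right) \left(- \frac{319}{525}\right) = \frac{38599}{35}$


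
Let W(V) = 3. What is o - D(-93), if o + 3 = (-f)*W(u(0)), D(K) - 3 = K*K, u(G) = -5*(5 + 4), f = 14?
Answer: -8697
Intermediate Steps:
u(G) = -45 (u(G) = -5*9 = -45)
D(K) = 3 + K**2 (D(K) = 3 + K*K = 3 + K**2)
o = -45 (o = -3 - 1*14*3 = -3 - 14*3 = -3 - 42 = -45)
o - D(-93) = -45 - (3 + (-93)**2) = -45 - (3 + 8649) = -45 - 1*8652 = -45 - 8652 = -8697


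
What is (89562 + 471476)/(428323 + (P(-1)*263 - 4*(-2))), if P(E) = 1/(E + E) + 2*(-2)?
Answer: 1122076/854295 ≈ 1.3135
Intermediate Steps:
P(E) = -4 + 1/(2*E) (P(E) = 1/(2*E) - 4 = -4 + 1/(2*E))
(89562 + 471476)/(428323 + (P(-1)*263 - 4*(-2))) = (89562 + 471476)/(428323 + ((-4 + (1/2)/(-1))*263 - 4*(-2))) = 561038/(428323 + ((-4 + (1/2)*(-1))*263 + 8)) = 561038/(428323 + ((-4 - 1/2)*263 + 8)) = 561038/(428323 + (-9/2*263 + 8)) = 561038/(428323 + (-2367/2 + 8)) = 561038/(428323 - 2351/2) = 561038/(854295/2) = 561038*(2/854295) = 1122076/854295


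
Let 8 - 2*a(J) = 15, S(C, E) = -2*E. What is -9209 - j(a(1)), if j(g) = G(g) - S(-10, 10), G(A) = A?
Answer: -18451/2 ≈ -9225.5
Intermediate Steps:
a(J) = -7/2 (a(J) = 4 - ½*15 = 4 - 15/2 = -7/2)
j(g) = 20 + g (j(g) = g - (-2)*10 = g - 1*(-20) = g + 20 = 20 + g)
-9209 - j(a(1)) = -9209 - (20 - 7/2) = -9209 - 1*33/2 = -9209 - 33/2 = -18451/2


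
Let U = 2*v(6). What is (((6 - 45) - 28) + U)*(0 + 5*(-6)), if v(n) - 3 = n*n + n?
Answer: -690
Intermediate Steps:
v(n) = 3 + n + n² (v(n) = 3 + (n*n + n) = 3 + (n² + n) = 3 + (n + n²) = 3 + n + n²)
U = 90 (U = 2*(3 + 6 + 6²) = 2*(3 + 6 + 36) = 2*45 = 90)
(((6 - 45) - 28) + U)*(0 + 5*(-6)) = (((6 - 45) - 28) + 90)*(0 + 5*(-6)) = ((-39 - 28) + 90)*(0 - 30) = (-67 + 90)*(-30) = 23*(-30) = -690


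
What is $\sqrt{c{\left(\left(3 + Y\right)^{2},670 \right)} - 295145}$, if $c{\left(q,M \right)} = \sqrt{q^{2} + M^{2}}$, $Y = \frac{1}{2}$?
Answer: $\frac{\sqrt{-1180580 + \sqrt{7184801}}}{2} \approx 542.66 i$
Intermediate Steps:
$Y = \frac{1}{2} \approx 0.5$
$c{\left(q,M \right)} = \sqrt{M^{2} + q^{2}}$
$\sqrt{c{\left(\left(3 + Y\right)^{2},670 \right)} - 295145} = \sqrt{\sqrt{670^{2} + \left(\left(3 + \frac{1}{2}\right)^{2}\right)^{2}} - 295145} = \sqrt{\sqrt{448900 + \left(\left(\frac{7}{2}\right)^{2}\right)^{2}} - 295145} = \sqrt{\sqrt{448900 + \left(\frac{49}{4}\right)^{2}} - 295145} = \sqrt{\sqrt{448900 + \frac{2401}{16}} - 295145} = \sqrt{\sqrt{\frac{7184801}{16}} - 295145} = \sqrt{\frac{\sqrt{7184801}}{4} - 295145} = \sqrt{-295145 + \frac{\sqrt{7184801}}{4}}$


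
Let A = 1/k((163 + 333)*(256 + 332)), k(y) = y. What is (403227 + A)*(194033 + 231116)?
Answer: 49997670393091453/291648 ≈ 1.7143e+11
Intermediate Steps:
A = 1/291648 (A = 1/((163 + 333)*(256 + 332)) = 1/(496*588) = 1/291648 ≈ 3.4288e-6)
(403227 + A)*(194033 + 231116) = (403227 + 1/291648)*(194033 + 231116) = (117600348097/291648)*425149 = 49997670393091453/291648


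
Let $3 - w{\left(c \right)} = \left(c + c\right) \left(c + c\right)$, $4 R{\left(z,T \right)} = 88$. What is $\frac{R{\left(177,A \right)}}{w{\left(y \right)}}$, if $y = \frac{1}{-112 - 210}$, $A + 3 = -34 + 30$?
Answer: $\frac{285131}{38881} \approx 7.3334$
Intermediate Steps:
$A = -7$ ($A = -3 + \left(-34 + 30\right) = -3 - 4 = -7$)
$R{\left(z,T \right)} = 22$ ($R{\left(z,T \right)} = \frac{1}{4} \cdot 88 = 22$)
$y = - \frac{1}{322}$ ($y = \frac{1}{-322} = - \frac{1}{322} \approx -0.0031056$)
$w{\left(c \right)} = 3 - 4 c^{2}$ ($w{\left(c \right)} = 3 - \left(c + c\right) \left(c + c\right) = 3 - 2 c 2 c = 3 - 4 c^{2}$)
$\frac{R{\left(177,A \right)}}{w{\left(y \right)}} = \frac{22}{3 - 4 \left(- \frac{1}{322}\right)^{2}} = \frac{22}{3 - \frac{1}{25921}} = \frac{22}{\frac{77762}{25921}} = 22 \cdot \frac{25921}{77762} = \frac{285131}{38881}$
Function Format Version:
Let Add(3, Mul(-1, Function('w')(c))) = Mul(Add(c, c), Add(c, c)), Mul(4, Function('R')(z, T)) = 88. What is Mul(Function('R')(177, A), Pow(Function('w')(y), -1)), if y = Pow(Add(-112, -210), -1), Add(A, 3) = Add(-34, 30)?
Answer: Rational(285131, 38881) ≈ 7.3334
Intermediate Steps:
A = -7 (A = Add(-3, Add(-34, 30)) = Add(-3, -4) = -7)
Function('R')(z, T) = 22 (Function('R')(z, T) = Mul(Rational(1, 4), 88) = 22)
y = Rational(-1, 322) (y = Pow(-322, -1) = Rational(-1, 322) ≈ -0.0031056)
Function('w')(c) = Add(3, Mul(-4, Pow(c, 2))) (Function('w')(c) = Add(3, Mul(-1, Mul(Add(c, c), Add(c, c)))) = Add(3, Mul(-1, Mul(Mul(2, c), Mul(2, c)))) = Add(3, Mul(-1, Mul(4, Pow(c, 2)))) = Add(3, Mul(-4, Pow(c, 2))))
Mul(Function('R')(177, A), Pow(Function('w')(y), -1)) = Mul(22, Pow(Add(3, Mul(-4, Pow(Rational(-1, 322), 2))), -1)) = Mul(22, Pow(Add(3, Mul(-4, Rational(1, 103684))), -1)) = Mul(22, Pow(Add(3, Rational(-1, 25921)), -1)) = Mul(22, Pow(Rational(77762, 25921), -1)) = Mul(22, Rational(25921, 77762)) = Rational(285131, 38881)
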